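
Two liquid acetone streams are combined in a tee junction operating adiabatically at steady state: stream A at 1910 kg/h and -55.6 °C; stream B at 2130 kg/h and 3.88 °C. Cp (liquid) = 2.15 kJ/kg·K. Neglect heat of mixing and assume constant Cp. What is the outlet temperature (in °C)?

No heat crosses the boundary, so H_out = H_in.
Σ ṁᵢCp,ᵢTᵢ = 1910×2.15×-55.6 + 2130×2.15×3.88 = -210550
Σ ṁᵢCp,ᵢ = 1910×2.15 + 2130×2.15 = 8686
T_out = -210550 / 8686 = -24.24 °C

T_out = -24.2 °C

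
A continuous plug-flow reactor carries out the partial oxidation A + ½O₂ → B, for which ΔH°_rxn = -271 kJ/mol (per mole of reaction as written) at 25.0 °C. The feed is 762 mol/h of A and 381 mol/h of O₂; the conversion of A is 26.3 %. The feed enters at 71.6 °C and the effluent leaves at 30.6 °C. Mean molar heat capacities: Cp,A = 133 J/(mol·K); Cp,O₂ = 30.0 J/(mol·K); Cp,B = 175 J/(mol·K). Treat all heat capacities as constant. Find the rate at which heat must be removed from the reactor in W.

Extent of reaction ξ = 0.263 × 762 = 200.41 mol/h
Reaction term: ξ·ΔH°_rxn = 200.41 × -271 = -54310 kJ/h
Sensible, feed 71.6→25 °C: -5255.4 kJ/h
Outlet flows (mol/h): A 561.59, O₂ 280.8, B 200.41
Sensible, products 25→30.6 °C: 661.85 kJ/h
Q = ΔH = -58904 kJ/h = -16.362 kW
Heat removed = 16362 W

Q_out = 16400 W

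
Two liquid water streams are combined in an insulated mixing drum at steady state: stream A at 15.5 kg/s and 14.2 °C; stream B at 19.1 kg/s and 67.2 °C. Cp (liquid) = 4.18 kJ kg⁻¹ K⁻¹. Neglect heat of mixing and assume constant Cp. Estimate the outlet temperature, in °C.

T_out = 43.5 °C

No heat crosses the boundary, so H_out = H_in.
Σ ṁᵢCp,ᵢTᵢ = 15.5×4.18×14.2 + 19.1×4.18×67.2 = 6285.1
Σ ṁᵢCp,ᵢ = 15.5×4.18 + 19.1×4.18 = 144.63
T_out = 6285.1 / 144.63 = 43.457 °C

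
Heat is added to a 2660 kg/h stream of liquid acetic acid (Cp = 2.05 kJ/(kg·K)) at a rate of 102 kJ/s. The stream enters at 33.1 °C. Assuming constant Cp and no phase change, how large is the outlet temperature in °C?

Q = 102 kJ/s = 367200 kJ/h
ΔT = Q/(ṁ·Cp) = 367200/(2660×2.05) = 67.339 K
T_out = 33.1 + 67.339 = 100.44 °C

T_out = 100 °C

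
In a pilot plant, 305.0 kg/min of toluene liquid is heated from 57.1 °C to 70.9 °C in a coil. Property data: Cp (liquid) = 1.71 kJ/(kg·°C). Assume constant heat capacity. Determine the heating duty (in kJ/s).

Q = ṁ·Cp·ΔT = 305.0 × 1.71 × (70.9 − 57.1) = 7197.4 kJ/min
Converting: 7197.4 / 60 s = 119.96 kW

Q = 120 kJ/s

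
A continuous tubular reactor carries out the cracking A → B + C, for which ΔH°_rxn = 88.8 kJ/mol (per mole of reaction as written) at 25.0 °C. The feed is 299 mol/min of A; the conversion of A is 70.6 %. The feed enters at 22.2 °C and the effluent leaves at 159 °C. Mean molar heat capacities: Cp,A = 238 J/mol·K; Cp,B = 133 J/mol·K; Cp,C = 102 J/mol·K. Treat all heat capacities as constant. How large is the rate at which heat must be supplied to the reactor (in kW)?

Q_in = 473 kW

Extent of reaction ξ = 0.706 × 299 = 211.09 mol/min
Reaction term: ξ·ΔH°_rxn = 211.09 × 88.8 = 18745 kJ/min
Sensible, feed 22.2→25 °C: 199.25 kJ/min
Outlet flows (mol/min): A 87.906, B 211.09, C 211.09
Sensible, products 25→159 °C: 9450.8 kJ/min
Q = ΔH = 28395 kJ/min = 473.25 kW
Heat supplied = 473.25 kW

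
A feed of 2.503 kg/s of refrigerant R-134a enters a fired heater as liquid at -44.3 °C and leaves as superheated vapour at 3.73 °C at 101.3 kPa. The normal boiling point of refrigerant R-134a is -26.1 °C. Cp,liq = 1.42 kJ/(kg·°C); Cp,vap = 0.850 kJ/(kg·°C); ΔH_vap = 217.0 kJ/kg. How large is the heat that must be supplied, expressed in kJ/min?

Q = 40300 kJ/min

liquid -44.3→-26.1 °C: 25.844 kJ/kg
vaporisation at -26.1 °C: 217 kJ/kg
vapour -26.1→3.73 °C: 25.355 kJ/kg
Δh = 25.844 + 217 + 25.355 = 268.2 kJ/kg
Q = ṁ·Δh = 2.503 kg/s × 268.2 kJ/kg = 671.3 kJ/s
|Q| = 671.3 kW = 40278 kJ/min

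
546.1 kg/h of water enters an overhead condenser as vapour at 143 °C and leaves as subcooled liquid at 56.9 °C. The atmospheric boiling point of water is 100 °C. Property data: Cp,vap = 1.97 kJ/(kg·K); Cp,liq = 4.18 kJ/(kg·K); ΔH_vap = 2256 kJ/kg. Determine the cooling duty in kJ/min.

vapour 143→100 °C: -84.71 kJ/kg
condensation at 100 °C: -2256 kJ/kg
liquid 100→56.9 °C: -180.16 kJ/kg
Δh = -84.71 + -2256 + -180.16 = -2520.9 kJ/kg
Q = ṁ·Δh = 546.1 kg/h × -2520.9 kJ/kg = -1.3766e+06 kJ/h
|Q| = 382.4 kW = 22944 kJ/min

Q_c = 22900 kJ/min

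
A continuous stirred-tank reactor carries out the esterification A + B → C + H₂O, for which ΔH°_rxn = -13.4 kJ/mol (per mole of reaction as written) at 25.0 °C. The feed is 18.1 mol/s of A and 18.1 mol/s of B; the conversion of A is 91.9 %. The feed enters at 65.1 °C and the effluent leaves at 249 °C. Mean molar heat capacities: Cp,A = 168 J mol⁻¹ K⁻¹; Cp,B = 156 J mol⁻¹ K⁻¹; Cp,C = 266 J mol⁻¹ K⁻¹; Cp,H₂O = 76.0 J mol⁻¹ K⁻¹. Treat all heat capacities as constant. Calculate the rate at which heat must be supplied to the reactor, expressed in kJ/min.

Q_in = 55400 kJ/min

Extent of reaction ξ = 0.919 × 18.1 = 16.634 mol/s
Reaction term: ξ·ΔH°_rxn = 16.634 × -13.4 = -222.89 kJ/s
Sensible, feed 65.1→25 °C: -235.16 kJ/s
Outlet flows (mol/s): A 1.4661, B 1.4661, C 16.634, H₂O 16.634
Sensible, products 25→249 °C: 1380.7 kJ/s
Q = ΔH = 922.64 kJ/s = 922.64 kW
Heat supplied = 55358 kJ/min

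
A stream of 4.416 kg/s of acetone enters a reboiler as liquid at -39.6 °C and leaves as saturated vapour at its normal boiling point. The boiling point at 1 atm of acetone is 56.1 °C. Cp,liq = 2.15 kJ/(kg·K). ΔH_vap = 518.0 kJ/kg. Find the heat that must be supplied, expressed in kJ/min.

Q = 192000 kJ/min

liquid -39.6→56.1 °C: 205.75 kJ/kg
vaporisation at 56.1 °C: 518 kJ/kg
Δh = 205.75 + 518 = 723.75 kJ/kg
Q = ṁ·Δh = 4.416 kg/s × 723.75 kJ/kg = 3196.1 kJ/s
|Q| = 3196.1 kW = 191770 kJ/min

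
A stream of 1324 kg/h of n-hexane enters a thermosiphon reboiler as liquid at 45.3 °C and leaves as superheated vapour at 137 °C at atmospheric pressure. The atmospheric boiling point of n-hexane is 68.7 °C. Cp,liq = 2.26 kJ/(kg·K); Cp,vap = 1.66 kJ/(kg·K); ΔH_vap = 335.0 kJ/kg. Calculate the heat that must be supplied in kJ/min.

Q = 11100 kJ/min

liquid 45.3→68.7 °C: 52.884 kJ/kg
vaporisation at 68.7 °C: 335 kJ/kg
vapour 68.7→137 °C: 113.38 kJ/kg
Δh = 52.884 + 335 + 113.38 = 501.26 kJ/kg
Q = ṁ·Δh = 1324 kg/h × 501.26 kJ/kg = 663670 kJ/h
|Q| = 184.35 kW = 11061 kJ/min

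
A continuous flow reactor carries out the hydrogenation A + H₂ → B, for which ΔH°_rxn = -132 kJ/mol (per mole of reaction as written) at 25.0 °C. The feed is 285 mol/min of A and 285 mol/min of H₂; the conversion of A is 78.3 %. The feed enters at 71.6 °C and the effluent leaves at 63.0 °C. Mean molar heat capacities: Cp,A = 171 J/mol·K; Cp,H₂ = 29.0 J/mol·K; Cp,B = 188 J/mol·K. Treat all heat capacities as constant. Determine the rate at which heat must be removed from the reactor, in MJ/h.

Q_out = 1800 MJ/h

Extent of reaction ξ = 0.783 × 285 = 223.16 mol/min
Reaction term: ξ·ΔH°_rxn = 223.16 × -132 = -29456 kJ/min
Sensible, feed 71.6→25 °C: -2656.2 kJ/min
Outlet flows (mol/min): A 61.845, H₂ 61.845, B 223.16
Sensible, products 25→63.0 °C: 2064.2 kJ/min
Q = ΔH = -30048 kJ/min = -500.81 kW
Heat removed = 1802.9 MJ/h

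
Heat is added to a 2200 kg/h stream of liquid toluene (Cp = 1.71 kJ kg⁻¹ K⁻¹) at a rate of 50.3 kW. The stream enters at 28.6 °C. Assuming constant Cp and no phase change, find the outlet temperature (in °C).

Q = 50.3 kW = 181080 kJ/h
ΔT = Q/(ṁ·Cp) = 181080/(2200×1.71) = 48.134 K
T_out = 28.6 + 48.134 = 76.734 °C

T_out = 76.7 °C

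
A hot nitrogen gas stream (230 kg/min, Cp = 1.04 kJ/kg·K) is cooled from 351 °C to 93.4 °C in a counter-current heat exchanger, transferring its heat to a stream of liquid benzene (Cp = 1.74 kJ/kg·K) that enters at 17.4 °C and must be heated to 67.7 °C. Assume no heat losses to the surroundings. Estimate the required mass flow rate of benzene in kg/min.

Heat released by hot stream: Q = 230 × 1.04 × (351 − 93.4) = 61618 kJ/min
Energy balance on cold side (adiabatic exchanger): Q = ṁ_c·Cp_c·(T_c,out − T_c,in)
ṁ_c = 61618 / [1.74 × (67.7 − 17.4)] = 704.03 kg/min

ṁ_c = 704 kg/min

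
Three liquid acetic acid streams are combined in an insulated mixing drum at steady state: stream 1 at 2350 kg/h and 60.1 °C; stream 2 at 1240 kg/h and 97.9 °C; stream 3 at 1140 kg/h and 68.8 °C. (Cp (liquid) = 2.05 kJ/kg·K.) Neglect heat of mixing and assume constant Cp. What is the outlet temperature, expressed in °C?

Energy balance with Q = 0: Σ ṁᵢCp,ᵢ(T_out − Tᵢ) = 0
Σ ṁᵢCp,ᵢTᵢ = 2350×2.05×60.1 + 1240×2.05×97.9 + 1140×2.05×68.8 = 699180
Σ ṁᵢCp,ᵢ = 2350×2.05 + 1240×2.05 + 1140×2.05 = 9696.5
T_out = 699180 / 9696.5 = 72.106 °C

T_out = 72.1 °C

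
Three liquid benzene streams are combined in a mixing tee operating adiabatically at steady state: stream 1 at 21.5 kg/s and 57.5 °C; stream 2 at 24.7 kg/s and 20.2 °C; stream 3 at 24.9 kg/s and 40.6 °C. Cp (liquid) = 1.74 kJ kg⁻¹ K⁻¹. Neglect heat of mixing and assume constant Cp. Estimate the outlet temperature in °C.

T_out = 38.6 °C

Adiabatic, steady state ⇒ Σ ṁᵢCp,ᵢ(T_out − Tᵢ) = 0
Σ ṁᵢCp,ᵢTᵢ = 21.5×1.74×57.5 + 24.7×1.74×20.2 + 24.9×1.74×40.6 = 4778.3
Σ ṁᵢCp,ᵢ = 21.5×1.74 + 24.7×1.74 + 24.9×1.74 = 123.71
T_out = 4778.3 / 123.71 = 38.623 °C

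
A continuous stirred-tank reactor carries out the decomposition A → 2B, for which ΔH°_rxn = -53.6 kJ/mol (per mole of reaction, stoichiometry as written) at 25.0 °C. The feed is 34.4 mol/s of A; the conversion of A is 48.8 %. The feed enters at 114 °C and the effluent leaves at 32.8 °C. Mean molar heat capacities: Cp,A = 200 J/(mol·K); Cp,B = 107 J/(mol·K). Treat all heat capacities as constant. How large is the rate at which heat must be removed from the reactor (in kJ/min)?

Extent of reaction ξ = 0.488 × 34.4 = 16.787 mol/s
Reaction term: ξ·ΔH°_rxn = 16.787 × -53.6 = -899.79 kJ/s
Sensible, feed 114→25 °C: -612.32 kJ/s
Outlet flows (mol/s): A 17.613, B 33.574
Sensible, products 25→32.8 °C: 55.497 kJ/s
Q = ΔH = -1456.6 kJ/s = -1456.6 kW
Heat removed = 87397 kJ/min

Q_out = 87400 kJ/min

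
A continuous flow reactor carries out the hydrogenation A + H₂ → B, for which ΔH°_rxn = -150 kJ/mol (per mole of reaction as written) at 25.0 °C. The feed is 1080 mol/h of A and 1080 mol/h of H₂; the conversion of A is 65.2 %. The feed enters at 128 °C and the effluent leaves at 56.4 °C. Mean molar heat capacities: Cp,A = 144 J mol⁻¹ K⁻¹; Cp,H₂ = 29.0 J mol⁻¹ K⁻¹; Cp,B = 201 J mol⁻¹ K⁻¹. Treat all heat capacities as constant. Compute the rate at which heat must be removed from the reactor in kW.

Extent of reaction ξ = 0.652 × 1080 = 704.16 mol/h
Reaction term: ξ·ΔH°_rxn = 704.16 × -150 = -105620 kJ/h
Sensible, feed 128→25 °C: -19245 kJ/h
Outlet flows (mol/h): A 375.84, H₂ 375.84, B 704.16
Sensible, products 25→56.4 °C: 6485.9 kJ/h
Q = ΔH = -118380 kJ/h = -32.884 kW
Heat removed = 32.884 kW

Q_out = 32.9 kW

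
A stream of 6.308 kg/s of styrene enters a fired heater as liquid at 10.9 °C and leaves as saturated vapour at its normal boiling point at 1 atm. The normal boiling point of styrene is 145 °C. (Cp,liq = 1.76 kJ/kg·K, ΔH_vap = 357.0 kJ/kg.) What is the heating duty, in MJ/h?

Q = 13500 MJ/h

liquid 10.9→145 °C: 236.02 kJ/kg
vaporisation at 145 °C: 357 kJ/kg
Δh = 236.02 + 357 = 593.02 kJ/kg
Q = ṁ·Δh = 6.308 kg/s × 593.02 kJ/kg = 3740.7 kJ/s
|Q| = 3740.7 kW = 13467 MJ/h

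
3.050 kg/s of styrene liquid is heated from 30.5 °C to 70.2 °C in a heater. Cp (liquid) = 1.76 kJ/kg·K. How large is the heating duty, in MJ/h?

Q = ṁ·Cp·ΔT = 3.050 × 1.76 × (70.2 − 30.5) = 213.11 kJ/s
Heating duty = 767.19 MJ/h

Q = 767 MJ/h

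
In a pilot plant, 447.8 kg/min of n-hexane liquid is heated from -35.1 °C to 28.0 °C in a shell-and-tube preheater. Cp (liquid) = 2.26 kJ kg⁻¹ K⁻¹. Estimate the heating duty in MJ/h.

Q = ṁ·Cp·ΔT = 447.8 × 2.26 × (28.0 − -35.1) = 63859 kJ/min
Converting: 63859 / 60 s = 1064.3 kW
Heating duty = 3831.5 MJ/h

Q = 3830 MJ/h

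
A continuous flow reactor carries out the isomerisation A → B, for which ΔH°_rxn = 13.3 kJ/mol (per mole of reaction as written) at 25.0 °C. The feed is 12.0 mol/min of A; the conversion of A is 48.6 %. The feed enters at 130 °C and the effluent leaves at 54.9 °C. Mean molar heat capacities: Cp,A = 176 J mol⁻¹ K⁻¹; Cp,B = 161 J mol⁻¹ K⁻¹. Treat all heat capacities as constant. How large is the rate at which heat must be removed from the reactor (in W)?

Extent of reaction ξ = 0.486 × 12.0 = 5.832 mol/min
Reaction term: ξ·ΔH°_rxn = 5.832 × 13.3 = 77.566 kJ/min
Sensible, feed 130→25 °C: -221.76 kJ/min
Outlet flows (mol/min): A 6.168, B 5.832
Sensible, products 25→54.9 °C: 60.533 kJ/min
Q = ΔH = -83.661 kJ/min = -1.3944 kW
Heat removed = 1394.4 W

Q_out = 1390 W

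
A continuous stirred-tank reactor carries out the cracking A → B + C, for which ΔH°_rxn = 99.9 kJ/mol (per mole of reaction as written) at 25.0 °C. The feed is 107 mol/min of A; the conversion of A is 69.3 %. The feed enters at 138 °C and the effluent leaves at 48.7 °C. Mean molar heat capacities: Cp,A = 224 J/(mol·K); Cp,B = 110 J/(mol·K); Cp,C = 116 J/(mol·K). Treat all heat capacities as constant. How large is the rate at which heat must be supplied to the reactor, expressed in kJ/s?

Q_in = 87.8 kJ/s

Extent of reaction ξ = 0.693 × 107 = 74.151 mol/min
Reaction term: ξ·ΔH°_rxn = 74.151 × 99.9 = 7407.7 kJ/min
Sensible, feed 138→25 °C: -2708.4 kJ/min
Outlet flows (mol/min): A 32.849, B 74.151, C 74.151
Sensible, products 25→48.7 °C: 571.56 kJ/min
Q = ΔH = 5270.9 kJ/min = 87.848 kW
Heat supplied = 87.848 kJ/s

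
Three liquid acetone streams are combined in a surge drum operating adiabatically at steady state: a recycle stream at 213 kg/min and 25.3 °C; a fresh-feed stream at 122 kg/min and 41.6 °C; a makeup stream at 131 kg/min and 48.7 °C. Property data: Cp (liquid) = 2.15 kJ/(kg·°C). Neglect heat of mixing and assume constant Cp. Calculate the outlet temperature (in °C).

T_out = 36.1 °C

No heat crosses the boundary, so H_out = H_in.
T_out = Σ ṁᵢCp,ᵢTᵢ / Σ ṁᵢCp,ᵢ
      = 36214 / 1001.9 = 36.145 °C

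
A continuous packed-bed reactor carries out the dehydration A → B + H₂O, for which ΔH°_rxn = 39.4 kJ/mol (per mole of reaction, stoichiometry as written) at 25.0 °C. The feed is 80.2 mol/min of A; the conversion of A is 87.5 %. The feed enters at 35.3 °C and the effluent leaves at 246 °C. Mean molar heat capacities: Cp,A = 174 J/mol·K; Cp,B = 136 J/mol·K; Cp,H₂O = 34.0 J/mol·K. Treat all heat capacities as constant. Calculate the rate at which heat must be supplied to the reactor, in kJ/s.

Extent of reaction ξ = 0.875 × 80.2 = 70.175 mol/min
Reaction term: ξ·ΔH°_rxn = 70.175 × 39.4 = 2764.9 kJ/min
Sensible, feed 35.3→25 °C: -143.73 kJ/min
Outlet flows (mol/min): A 10.025, B 70.175, H₂O 70.175
Sensible, products 25→246 °C: 3022 kJ/min
Q = ΔH = 5643.1 kJ/min = 94.052 kW
Heat supplied = 94.052 kJ/s

Q_in = 94.1 kJ/s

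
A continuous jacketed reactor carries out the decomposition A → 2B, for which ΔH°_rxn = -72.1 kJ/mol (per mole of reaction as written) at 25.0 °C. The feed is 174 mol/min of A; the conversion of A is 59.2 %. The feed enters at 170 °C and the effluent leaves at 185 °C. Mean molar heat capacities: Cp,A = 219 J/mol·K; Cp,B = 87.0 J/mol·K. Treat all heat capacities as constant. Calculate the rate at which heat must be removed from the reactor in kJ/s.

Q_out = 127 kJ/s

Extent of reaction ξ = 0.592 × 174 = 103.01 mol/min
Reaction term: ξ·ΔH°_rxn = 103.01 × -72.1 = -7426.9 kJ/min
Sensible, feed 170→25 °C: -5525.4 kJ/min
Outlet flows (mol/min): A 70.992, B 206.02
Sensible, products 25→185 °C: 5355.3 kJ/min
Q = ΔH = -7596.9 kJ/min = -126.62 kW
Heat removed = 126.62 kJ/s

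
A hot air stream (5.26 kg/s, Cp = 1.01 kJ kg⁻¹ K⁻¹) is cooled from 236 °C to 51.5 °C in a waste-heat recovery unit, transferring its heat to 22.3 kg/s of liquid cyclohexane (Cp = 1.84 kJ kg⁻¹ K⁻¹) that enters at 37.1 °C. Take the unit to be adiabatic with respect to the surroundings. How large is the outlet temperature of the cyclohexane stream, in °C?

Heat released by hot stream: Q = 5.26 × 1.01 × (236 − 51.5) = 980.17 kJ/s
Energy balance on cold side (adiabatic exchanger): Q = ṁ_c·Cp_c·(T_c,out − T_c,in)
T_c,out = 37.1 + 980.17/(22.3 × 1.84) = 60.988 °C

T_c,out = 61.0 °C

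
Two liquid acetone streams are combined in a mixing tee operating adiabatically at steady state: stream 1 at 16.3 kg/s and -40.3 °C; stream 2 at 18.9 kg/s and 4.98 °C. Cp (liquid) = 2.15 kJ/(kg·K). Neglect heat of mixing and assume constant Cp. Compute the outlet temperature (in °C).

Energy balance with Q = 0: Σ ṁᵢCp,ᵢ(T_out − Tᵢ) = 0
Σ ṁᵢCp,ᵢTᵢ = 16.3×2.15×-40.3 + 18.9×2.15×4.98 = -1210
Σ ṁᵢCp,ᵢ = 16.3×2.15 + 18.9×2.15 = 75.68
T_out = -1210 / 75.68 = -15.988 °C

T_out = -16.0 °C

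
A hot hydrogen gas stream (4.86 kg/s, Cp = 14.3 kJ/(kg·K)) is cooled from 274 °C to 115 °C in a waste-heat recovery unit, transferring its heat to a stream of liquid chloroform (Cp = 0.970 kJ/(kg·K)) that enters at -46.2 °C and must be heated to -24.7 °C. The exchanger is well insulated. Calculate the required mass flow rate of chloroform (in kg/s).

Heat released by hot stream: Q = 4.86 × 14.3 × (274 − 115) = 11050 kJ/s
Energy balance on cold side (adiabatic exchanger): Q = ṁ_c·Cp_c·(T_c,out − T_c,in)
ṁ_c = 11050 / [0.970 × (-24.7 − -46.2)] = 529.86 kg/s

ṁ_c = 530 kg/s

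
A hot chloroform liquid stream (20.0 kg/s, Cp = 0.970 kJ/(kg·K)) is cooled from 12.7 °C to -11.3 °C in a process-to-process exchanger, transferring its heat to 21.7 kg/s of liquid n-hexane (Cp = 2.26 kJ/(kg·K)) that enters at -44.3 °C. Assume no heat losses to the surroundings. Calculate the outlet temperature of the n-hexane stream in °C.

T_c,out = -34.8 °C

Heat released by hot stream: Q = 20.0 × 0.970 × (12.7 − -11.3) = 465.6 kJ/s
Energy balance on cold side (adiabatic exchanger): Q = ṁ_c·Cp_c·(T_c,out − T_c,in)
T_c,out = -44.3 + 465.6/(21.7 × 2.26) = -34.806 °C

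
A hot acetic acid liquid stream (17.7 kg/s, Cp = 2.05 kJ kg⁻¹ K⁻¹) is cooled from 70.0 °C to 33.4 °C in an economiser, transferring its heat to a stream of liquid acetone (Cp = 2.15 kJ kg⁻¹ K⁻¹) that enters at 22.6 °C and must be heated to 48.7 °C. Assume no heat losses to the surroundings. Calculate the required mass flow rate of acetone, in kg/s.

Heat released by hot stream: Q = 17.7 × 2.05 × (70.0 − 33.4) = 1328 kJ/s
Energy balance on cold side (adiabatic exchanger): Q = ṁ_c·Cp_c·(T_c,out − T_c,in)
ṁ_c = 1328 / [2.15 × (48.7 − 22.6)] = 23.666 kg/s

ṁ_c = 23.7 kg/s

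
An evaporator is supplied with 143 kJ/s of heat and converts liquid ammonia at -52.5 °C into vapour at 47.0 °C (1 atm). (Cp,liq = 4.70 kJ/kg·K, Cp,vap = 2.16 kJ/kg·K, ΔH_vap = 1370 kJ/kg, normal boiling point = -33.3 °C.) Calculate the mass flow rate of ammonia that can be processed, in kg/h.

Δh = 4.70×(-33.3−-52.5) + 1370 + 2.16×(47.0−-33.3) = 1633.7 kJ/kg
Q = 143 kJ/s = 143 kJ/s = 514800 kJ/h
ṁ = Q/Δh = 514800 / 1633.7 = 315.12 kg/h

ṁ = 315 kg/h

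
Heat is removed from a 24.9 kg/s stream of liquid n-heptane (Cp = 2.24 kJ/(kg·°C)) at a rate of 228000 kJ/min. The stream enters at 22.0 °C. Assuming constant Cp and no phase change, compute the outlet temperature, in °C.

Q = 228000 kJ/min = 3800 kJ/s
ΔT = Q/(ṁ·Cp) = 3800/(24.9×2.24) = 68.13 K
T_out = 22.0 − 68.13 = -46.13 °C

T_out = -46.1 °C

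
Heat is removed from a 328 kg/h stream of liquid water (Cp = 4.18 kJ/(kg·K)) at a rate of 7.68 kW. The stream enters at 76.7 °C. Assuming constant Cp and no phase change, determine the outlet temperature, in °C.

Q = 7.68 kW = 27648 kJ/h
ΔT = Q/(ṁ·Cp) = 27648/(328×4.18) = 20.166 K
T_out = 76.7 − 20.166 = 56.534 °C

T_out = 56.5 °C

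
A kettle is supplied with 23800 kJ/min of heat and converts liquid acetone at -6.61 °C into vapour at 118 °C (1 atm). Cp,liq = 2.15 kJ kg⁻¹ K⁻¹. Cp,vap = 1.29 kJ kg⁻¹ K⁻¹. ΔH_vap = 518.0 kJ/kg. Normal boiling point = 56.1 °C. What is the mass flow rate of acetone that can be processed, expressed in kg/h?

ṁ = 1950 kg/h

Δh = 2.15×(56.1−-6.61) + 518.0 + 1.29×(118−56.1) = 732.68 kJ/kg
Q = 23800 kJ/min = 396.67 kJ/s = 1.428e+06 kJ/h
ṁ = Q/Δh = 1.428e+06 / 732.68 = 1949 kg/h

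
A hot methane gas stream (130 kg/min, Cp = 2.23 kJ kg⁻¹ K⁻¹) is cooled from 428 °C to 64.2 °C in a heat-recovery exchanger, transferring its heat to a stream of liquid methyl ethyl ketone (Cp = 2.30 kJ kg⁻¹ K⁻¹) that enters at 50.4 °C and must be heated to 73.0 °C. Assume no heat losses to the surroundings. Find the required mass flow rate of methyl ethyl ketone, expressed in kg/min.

Heat released by hot stream: Q = 130 × 2.23 × (428 − 64.2) = 105470 kJ/min
Energy balance on cold side (adiabatic exchanger): Q = ṁ_c·Cp_c·(T_c,out − T_c,in)
ṁ_c = 105470 / [2.30 × (73.0 − 50.4)] = 2029 kg/min

ṁ_c = 2030 kg/min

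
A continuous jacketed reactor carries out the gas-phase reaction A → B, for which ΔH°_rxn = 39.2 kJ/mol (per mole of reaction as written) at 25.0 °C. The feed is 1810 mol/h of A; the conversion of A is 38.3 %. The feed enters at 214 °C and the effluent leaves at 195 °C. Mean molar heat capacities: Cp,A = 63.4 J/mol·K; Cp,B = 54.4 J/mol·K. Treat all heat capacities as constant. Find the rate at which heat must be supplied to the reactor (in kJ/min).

Q_in = 399 kJ/min

Extent of reaction ξ = 0.383 × 1810 = 693.23 mol/h
Reaction term: ξ·ΔH°_rxn = 693.23 × 39.2 = 27175 kJ/h
Sensible, feed 214→25 °C: -21689 kJ/h
Outlet flows (mol/h): A 1116.8, B 693.23
Sensible, products 25→195 °C: 18448 kJ/h
Q = ΔH = 23934 kJ/h = 6.6482 kW
Heat supplied = 398.89 kJ/min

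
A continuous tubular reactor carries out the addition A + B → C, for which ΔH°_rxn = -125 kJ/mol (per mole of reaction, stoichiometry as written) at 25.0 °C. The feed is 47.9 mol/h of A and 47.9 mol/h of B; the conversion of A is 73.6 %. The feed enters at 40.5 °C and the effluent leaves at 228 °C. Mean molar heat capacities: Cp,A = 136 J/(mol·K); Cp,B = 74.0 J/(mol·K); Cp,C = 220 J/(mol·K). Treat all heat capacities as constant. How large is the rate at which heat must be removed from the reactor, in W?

Q_out = 680 W

Extent of reaction ξ = 0.736 × 47.9 = 35.254 mol/h
Reaction term: ξ·ΔH°_rxn = 35.254 × -125 = -4406.8 kJ/h
Sensible, feed 40.5→25 °C: -155.91 kJ/h
Outlet flows (mol/h): A 12.646, B 12.646, C 35.254
Sensible, products 25→228 °C: 2113.5 kJ/h
Q = ΔH = -2449.2 kJ/h = -0.68033 kW
Heat removed = 680.33 W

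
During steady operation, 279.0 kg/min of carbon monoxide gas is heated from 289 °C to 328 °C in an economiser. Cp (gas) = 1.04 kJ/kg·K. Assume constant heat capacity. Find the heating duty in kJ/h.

Q = 679000 kJ/h

Q = ṁ·Cp·ΔT = 279.0 × 1.04 × (328 − 289) = 11316 kJ/min
Converting: 11316 / 60 s = 188.6 kW
Heating duty = 678970 kJ/h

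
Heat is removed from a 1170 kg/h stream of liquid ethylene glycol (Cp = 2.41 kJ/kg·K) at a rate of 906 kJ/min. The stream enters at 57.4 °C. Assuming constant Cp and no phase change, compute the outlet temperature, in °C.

T_out = 38.1 °C

Q = 906 kJ/min = 54360 kJ/h
ΔT = Q/(ṁ·Cp) = 54360/(1170×2.41) = 19.279 K
T_out = 57.4 − 19.279 = 38.121 °C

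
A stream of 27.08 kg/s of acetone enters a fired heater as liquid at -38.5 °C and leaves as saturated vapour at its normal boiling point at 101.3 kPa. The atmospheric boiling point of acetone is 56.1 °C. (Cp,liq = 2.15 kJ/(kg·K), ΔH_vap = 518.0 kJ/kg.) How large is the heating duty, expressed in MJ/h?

liquid -38.5→56.1 °C: 203.39 kJ/kg
vaporisation at 56.1 °C: 518 kJ/kg
Δh = 203.39 + 518 = 721.39 kJ/kg
Q = ṁ·Δh = 27.08 kg/s × 721.39 kJ/kg = 19535 kJ/s
|Q| = 19535 kW = 70327 MJ/h

Q = 70300 MJ/h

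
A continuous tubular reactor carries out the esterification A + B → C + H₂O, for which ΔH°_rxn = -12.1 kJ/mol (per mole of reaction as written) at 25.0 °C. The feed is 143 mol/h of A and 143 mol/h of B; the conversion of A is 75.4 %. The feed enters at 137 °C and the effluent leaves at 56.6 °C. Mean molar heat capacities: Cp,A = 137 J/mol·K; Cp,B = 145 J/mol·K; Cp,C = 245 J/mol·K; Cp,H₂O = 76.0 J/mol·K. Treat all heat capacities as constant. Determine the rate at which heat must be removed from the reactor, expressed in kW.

Q_out = 1.23 kW

Extent of reaction ξ = 0.754 × 143 = 107.82 mol/h
Reaction term: ξ·ΔH°_rxn = 107.82 × -12.1 = -1304.6 kJ/h
Sensible, feed 137→25 °C: -4516.5 kJ/h
Outlet flows (mol/h): A 35.178, B 35.178, C 107.82, H₂O 107.82
Sensible, products 25→56.6 °C: 1407.2 kJ/h
Q = ΔH = -4414 kJ/h = -1.2261 kW
Heat removed = 1.2261 kW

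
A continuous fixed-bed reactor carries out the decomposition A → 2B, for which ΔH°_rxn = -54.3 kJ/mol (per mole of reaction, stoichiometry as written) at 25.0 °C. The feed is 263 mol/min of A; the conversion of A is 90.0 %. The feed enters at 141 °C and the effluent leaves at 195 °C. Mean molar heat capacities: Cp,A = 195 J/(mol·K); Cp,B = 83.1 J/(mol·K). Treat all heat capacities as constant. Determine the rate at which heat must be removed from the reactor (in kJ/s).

Extent of reaction ξ = 0.900 × 263 = 236.7 mol/min
Reaction term: ξ·ΔH°_rxn = 236.7 × -54.3 = -12853 kJ/min
Sensible, feed 141→25 °C: -5949.1 kJ/min
Outlet flows (mol/min): A 26.3, B 473.4
Sensible, products 25→195 °C: 7559.6 kJ/min
Q = ΔH = -11242 kJ/min = -187.37 kW
Heat removed = 187.37 kJ/s

Q_out = 187 kJ/s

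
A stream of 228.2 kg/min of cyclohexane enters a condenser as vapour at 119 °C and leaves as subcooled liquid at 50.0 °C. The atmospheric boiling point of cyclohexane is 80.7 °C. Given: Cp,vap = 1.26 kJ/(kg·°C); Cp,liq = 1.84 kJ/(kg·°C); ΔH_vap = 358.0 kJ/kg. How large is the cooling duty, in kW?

Q_c = 1760 kW

vapour 119→80.7 °C: -48.258 kJ/kg
condensation at 80.7 °C: -358 kJ/kg
liquid 80.7→50.0 °C: -56.488 kJ/kg
Δh = -48.258 + -358 + -56.488 = -462.75 kJ/kg
Q = ṁ·Δh = 228.2 kg/min × -462.75 kJ/kg = -105600 kJ/min
|Q| = 1760 kW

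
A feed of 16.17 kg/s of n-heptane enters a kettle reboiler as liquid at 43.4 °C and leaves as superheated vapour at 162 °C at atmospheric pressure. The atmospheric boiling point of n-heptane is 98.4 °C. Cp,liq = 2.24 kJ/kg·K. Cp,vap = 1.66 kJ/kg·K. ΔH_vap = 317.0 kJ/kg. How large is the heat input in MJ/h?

liquid 43.4→98.4 °C: 123.2 kJ/kg
vaporisation at 98.4 °C: 317 kJ/kg
vapour 98.4→162 °C: 105.58 kJ/kg
Δh = 123.2 + 317 + 105.58 = 545.78 kJ/kg
Q = ṁ·Δh = 16.17 kg/s × 545.78 kJ/kg = 8825.2 kJ/s
|Q| = 8825.2 kW = 31771 MJ/h

Q = 31800 MJ/h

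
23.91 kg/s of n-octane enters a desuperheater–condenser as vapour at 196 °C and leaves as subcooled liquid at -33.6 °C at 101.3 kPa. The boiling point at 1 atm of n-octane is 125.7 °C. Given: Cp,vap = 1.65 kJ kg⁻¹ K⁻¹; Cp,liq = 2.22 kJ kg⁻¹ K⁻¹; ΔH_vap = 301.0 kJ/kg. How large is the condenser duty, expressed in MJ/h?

Q_c = 66300 MJ/h

vapour 196→125.7 °C: -115.99 kJ/kg
condensation at 125.7 °C: -301 kJ/kg
liquid 125.7→-33.6 °C: -353.65 kJ/kg
Δh = -115.99 + -301 + -353.65 = -770.64 kJ/kg
Q = ṁ·Δh = 23.91 kg/s × -770.64 kJ/kg = -18426 kJ/s
|Q| = 18426 kW = 66334 MJ/h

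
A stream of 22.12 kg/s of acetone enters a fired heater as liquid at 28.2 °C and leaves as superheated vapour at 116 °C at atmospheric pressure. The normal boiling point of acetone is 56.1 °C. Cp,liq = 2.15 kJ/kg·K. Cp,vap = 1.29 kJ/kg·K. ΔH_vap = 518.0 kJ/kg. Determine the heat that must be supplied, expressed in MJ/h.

liquid 28.2→56.1 °C: 59.985 kJ/kg
vaporisation at 56.1 °C: 518 kJ/kg
vapour 56.1→116 °C: 77.271 kJ/kg
Δh = 59.985 + 518 + 77.271 = 655.26 kJ/kg
Q = ṁ·Δh = 22.12 kg/s × 655.26 kJ/kg = 14494 kJ/s
|Q| = 14494 kW = 52179 MJ/h

Q = 52200 MJ/h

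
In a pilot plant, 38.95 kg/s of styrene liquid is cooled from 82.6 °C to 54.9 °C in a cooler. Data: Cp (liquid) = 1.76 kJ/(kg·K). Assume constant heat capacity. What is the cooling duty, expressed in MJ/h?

Q_c = 6840 MJ/h

Q = ṁ·Cp·ΔT = 38.95 × 1.76 × (54.9 − 82.6) = -1898.9 kJ/s
Cooling duty = 6836 MJ/h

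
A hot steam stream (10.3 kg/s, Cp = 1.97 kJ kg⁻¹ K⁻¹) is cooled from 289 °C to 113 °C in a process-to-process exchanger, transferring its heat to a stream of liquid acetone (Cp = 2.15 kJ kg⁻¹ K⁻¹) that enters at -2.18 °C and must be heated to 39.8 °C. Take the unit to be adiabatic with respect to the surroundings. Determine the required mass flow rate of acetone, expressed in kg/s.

Heat released by hot stream: Q = 10.3 × 1.97 × (289 − 113) = 3571.2 kJ/s
Energy balance on cold side (adiabatic exchanger): Q = ṁ_c·Cp_c·(T_c,out − T_c,in)
ṁ_c = 3571.2 / [2.15 × (39.8 − -2.18)] = 39.567 kg/s

ṁ_c = 39.6 kg/s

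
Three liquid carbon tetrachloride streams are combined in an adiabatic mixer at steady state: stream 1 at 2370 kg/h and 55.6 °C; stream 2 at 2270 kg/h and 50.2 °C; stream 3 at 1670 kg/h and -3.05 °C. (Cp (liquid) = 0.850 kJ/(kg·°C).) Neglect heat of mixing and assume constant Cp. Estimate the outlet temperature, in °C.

Adiabatic, steady state ⇒ Σ ṁᵢCp,ᵢ(T_out − Tᵢ) = 0
T_out = Σ ṁᵢCp,ᵢTᵢ / Σ ṁᵢCp,ᵢ
      = 204540 / 5363.5 = 38.135 °C

T_out = 38.1 °C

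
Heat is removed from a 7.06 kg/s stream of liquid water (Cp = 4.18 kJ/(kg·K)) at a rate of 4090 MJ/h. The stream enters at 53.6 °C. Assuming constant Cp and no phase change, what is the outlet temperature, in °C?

T_out = 15.1 °C

Q = 4090 MJ/h = 1136.1 kJ/s
ΔT = Q/(ṁ·Cp) = 1136.1/(7.06×4.18) = 38.498 K
T_out = 53.6 − 38.498 = 15.102 °C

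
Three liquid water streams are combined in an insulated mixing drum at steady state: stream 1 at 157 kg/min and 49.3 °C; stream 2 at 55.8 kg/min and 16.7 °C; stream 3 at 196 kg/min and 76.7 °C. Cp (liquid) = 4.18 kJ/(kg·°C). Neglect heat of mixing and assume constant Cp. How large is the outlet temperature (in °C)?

Adiabatic, steady state ⇒ Σ ṁᵢCp,ᵢ(T_out − Tᵢ) = 0
Σ ṁᵢCp,ᵢTᵢ = 157×4.18×49.3 + 55.8×4.18×16.7 + 196×4.18×76.7 = 99088
Σ ṁᵢCp,ᵢ = 157×4.18 + 55.8×4.18 + 196×4.18 = 1708.8
T_out = 99088 / 1708.8 = 57.987 °C

T_out = 58.0 °C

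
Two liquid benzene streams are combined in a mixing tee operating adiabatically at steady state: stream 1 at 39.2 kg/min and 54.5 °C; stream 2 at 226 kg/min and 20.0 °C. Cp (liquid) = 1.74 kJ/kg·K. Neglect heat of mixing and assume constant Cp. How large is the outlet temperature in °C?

T_out = 25.1 °C

Adiabatic, steady state ⇒ Σ ṁᵢCp,ᵢ(T_out − Tᵢ) = 0
T_out = Σ ṁᵢCp,ᵢTᵢ / Σ ṁᵢCp,ᵢ
      = 11582 / 461.45 = 25.1 °C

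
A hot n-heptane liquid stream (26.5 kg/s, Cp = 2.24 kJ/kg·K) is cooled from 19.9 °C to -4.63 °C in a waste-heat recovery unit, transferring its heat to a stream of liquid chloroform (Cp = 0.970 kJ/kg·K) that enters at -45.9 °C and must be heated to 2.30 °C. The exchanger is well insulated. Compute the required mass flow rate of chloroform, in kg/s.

ṁ_c = 31.1 kg/s

Heat released by hot stream: Q = 26.5 × 2.24 × (19.9 − -4.63) = 1456.1 kJ/s
Energy balance on cold side (adiabatic exchanger): Q = ṁ_c·Cp_c·(T_c,out − T_c,in)
ṁ_c = 1456.1 / [0.970 × (2.30 − -45.9)] = 31.144 kg/s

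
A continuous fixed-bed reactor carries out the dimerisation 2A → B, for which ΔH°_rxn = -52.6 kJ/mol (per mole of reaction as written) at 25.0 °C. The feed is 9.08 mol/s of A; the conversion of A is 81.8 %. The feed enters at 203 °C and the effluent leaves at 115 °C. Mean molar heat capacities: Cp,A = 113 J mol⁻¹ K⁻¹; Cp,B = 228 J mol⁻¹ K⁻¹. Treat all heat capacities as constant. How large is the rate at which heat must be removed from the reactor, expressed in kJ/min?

Q_out = 17100 kJ/min

Extent of reaction ξ = 0.818 × 9.08 / 2 = 3.7137 mol/s
Reaction term: ξ·ΔH°_rxn = 3.7137 × -52.6 = -195.34 kJ/s
Sensible, feed 203→25 °C: -182.64 kJ/s
Outlet flows (mol/s): A 1.6526, B 3.7137
Sensible, products 25→115 °C: 93.012 kJ/s
Q = ΔH = -284.96 kJ/s = -284.96 kW
Heat removed = 17098 kJ/min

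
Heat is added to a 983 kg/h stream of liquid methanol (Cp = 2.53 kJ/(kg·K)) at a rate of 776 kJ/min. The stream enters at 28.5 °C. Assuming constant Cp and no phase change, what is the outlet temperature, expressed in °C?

Q = 776 kJ/min = 46560 kJ/h
ΔT = Q/(ṁ·Cp) = 46560/(983×2.53) = 18.721 K
T_out = 28.5 + 18.721 = 47.221 °C

T_out = 47.2 °C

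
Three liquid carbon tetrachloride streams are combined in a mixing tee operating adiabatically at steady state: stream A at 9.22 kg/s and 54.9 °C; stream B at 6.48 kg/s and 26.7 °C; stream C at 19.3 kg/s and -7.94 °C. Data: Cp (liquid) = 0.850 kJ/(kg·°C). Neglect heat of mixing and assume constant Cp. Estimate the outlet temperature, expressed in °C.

T_out = 15.0 °C

No heat crosses the boundary, so H_out = H_in.
Σ ṁᵢCp,ᵢTᵢ = 9.22×0.850×54.9 + 6.48×0.850×26.7 + 19.3×0.850×-7.94 = 447.06
Σ ṁᵢCp,ᵢ = 9.22×0.850 + 6.48×0.850 + 19.3×0.850 = 29.75
T_out = 447.06 / 29.75 = 15.027 °C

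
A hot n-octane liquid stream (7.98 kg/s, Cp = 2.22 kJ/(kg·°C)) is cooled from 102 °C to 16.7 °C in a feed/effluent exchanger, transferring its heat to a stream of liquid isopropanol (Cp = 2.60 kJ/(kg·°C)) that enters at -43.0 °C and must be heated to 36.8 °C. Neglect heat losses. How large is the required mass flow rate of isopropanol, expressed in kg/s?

ṁ_c = 7.28 kg/s

Heat released by hot stream: Q = 7.98 × 2.22 × (102 − 16.7) = 1511.1 kJ/s
Energy balance on cold side (adiabatic exchanger): Q = ṁ_c·Cp_c·(T_c,out − T_c,in)
ṁ_c = 1511.1 / [2.60 × (36.8 − -43.0)] = 7.2833 kg/s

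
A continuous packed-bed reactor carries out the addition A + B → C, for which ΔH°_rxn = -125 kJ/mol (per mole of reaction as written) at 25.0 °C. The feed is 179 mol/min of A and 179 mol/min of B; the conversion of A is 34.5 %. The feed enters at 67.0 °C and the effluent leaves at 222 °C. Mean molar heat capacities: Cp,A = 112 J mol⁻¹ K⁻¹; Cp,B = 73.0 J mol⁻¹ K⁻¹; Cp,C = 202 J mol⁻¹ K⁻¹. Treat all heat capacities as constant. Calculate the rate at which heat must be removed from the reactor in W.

Extent of reaction ξ = 0.345 × 179 = 61.755 mol/min
Reaction term: ξ·ΔH°_rxn = 61.755 × -125 = -7719.4 kJ/min
Sensible, feed 67.0→25 °C: -1390.8 kJ/min
Outlet flows (mol/min): A 117.25, B 117.25, C 61.755
Sensible, products 25→222 °C: 6730.5 kJ/min
Q = ΔH = -2379.7 kJ/min = -39.662 kW
Heat removed = 39662 W

Q_out = 39700 W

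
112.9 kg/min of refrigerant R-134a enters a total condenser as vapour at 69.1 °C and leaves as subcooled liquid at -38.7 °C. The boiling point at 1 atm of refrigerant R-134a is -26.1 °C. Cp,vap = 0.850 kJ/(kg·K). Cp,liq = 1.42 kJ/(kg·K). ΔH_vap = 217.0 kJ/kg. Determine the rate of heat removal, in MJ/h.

Q_c = 2140 MJ/h

vapour 69.1→-26.1 °C: -80.92 kJ/kg
condensation at -26.1 °C: -217 kJ/kg
liquid -26.1→-38.7 °C: -17.892 kJ/kg
Δh = -80.92 + -217 + -17.892 = -315.81 kJ/kg
Q = ṁ·Δh = 112.9 kg/min × -315.81 kJ/kg = -35655 kJ/min
|Q| = 594.25 kW = 2139.3 MJ/h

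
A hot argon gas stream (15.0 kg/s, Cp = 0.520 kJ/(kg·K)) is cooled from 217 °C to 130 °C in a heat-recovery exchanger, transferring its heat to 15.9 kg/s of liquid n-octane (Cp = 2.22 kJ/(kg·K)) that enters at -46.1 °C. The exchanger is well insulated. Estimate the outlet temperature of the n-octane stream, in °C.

Heat released by hot stream: Q = 15.0 × 0.520 × (217 − 130) = 678.6 kJ/s
Energy balance on cold side (adiabatic exchanger): Q = ṁ_c·Cp_c·(T_c,out − T_c,in)
T_c,out = -46.1 + 678.6/(15.9 × 2.22) = -26.875 °C

T_c,out = -26.9 °C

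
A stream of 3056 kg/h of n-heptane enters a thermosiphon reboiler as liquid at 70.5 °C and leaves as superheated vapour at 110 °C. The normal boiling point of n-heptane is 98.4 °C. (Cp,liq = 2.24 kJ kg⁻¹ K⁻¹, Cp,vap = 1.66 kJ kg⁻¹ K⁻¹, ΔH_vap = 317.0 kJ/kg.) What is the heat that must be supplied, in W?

Q = 338000 W

liquid 70.5→98.4 °C: 62.496 kJ/kg
vaporisation at 98.4 °C: 317 kJ/kg
vapour 98.4→110 °C: 19.256 kJ/kg
Δh = 62.496 + 317 + 19.256 = 398.75 kJ/kg
Q = ṁ·Δh = 3056 kg/h × 398.75 kJ/kg = 1.2186e+06 kJ/h
|Q| = 338.5 kW = 338500 W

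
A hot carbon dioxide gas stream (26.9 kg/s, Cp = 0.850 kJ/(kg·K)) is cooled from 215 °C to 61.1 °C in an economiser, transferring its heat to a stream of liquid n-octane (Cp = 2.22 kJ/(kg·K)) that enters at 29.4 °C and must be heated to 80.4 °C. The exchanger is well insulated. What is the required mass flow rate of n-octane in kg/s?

ṁ_c = 31.1 kg/s

Heat released by hot stream: Q = 26.9 × 0.850 × (215 − 61.1) = 3518.9 kJ/s
Energy balance on cold side (adiabatic exchanger): Q = ṁ_c·Cp_c·(T_c,out − T_c,in)
ṁ_c = 3518.9 / [2.22 × (80.4 − 29.4)] = 31.08 kg/s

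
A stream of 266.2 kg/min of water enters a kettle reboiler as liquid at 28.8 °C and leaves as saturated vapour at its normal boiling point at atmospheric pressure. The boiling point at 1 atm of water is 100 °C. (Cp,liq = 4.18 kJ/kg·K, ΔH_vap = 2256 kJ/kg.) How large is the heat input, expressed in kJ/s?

liquid 28.8→100 °C: 297.62 kJ/kg
vaporisation at 100 °C: 2256 kJ/kg
Δh = 297.62 + 2256 = 2553.6 kJ/kg
Q = ṁ·Δh = 266.2 kg/min × 2553.6 kJ/kg = 679770 kJ/min
|Q| = 11330 kW

Q = 11300 kJ/s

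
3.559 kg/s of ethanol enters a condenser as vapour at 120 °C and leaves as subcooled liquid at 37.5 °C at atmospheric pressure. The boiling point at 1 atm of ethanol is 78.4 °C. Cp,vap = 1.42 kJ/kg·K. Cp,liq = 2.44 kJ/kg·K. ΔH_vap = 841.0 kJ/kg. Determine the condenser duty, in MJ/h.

vapour 120→78.4 °C: -59.072 kJ/kg
condensation at 78.4 °C: -841 kJ/kg
liquid 78.4→37.5 °C: -99.796 kJ/kg
Δh = -59.072 + -841 + -99.796 = -999.87 kJ/kg
Q = ṁ·Δh = 3.559 kg/s × -999.87 kJ/kg = -3558.5 kJ/s
|Q| = 3558.5 kW = 12811 MJ/h

Q_c = 12800 MJ/h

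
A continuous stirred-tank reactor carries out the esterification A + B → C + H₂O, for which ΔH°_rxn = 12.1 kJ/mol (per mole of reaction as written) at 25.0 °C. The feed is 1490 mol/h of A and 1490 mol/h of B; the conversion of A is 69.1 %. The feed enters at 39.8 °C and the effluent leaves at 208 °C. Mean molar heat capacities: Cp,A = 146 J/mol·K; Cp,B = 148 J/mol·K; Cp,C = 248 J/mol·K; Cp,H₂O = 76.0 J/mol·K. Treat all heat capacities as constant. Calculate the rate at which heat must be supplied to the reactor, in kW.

Q_in = 25.5 kW

Extent of reaction ξ = 0.691 × 1490 = 1029.6 mol/h
Reaction term: ξ·ΔH°_rxn = 1029.6 × 12.1 = 12458 kJ/h
Sensible, feed 39.8→25 °C: -6483.3 kJ/h
Outlet flows (mol/h): A 460.41, B 460.41, C 1029.6, H₂O 1029.6
Sensible, products 25→208 °C: 85817 kJ/h
Q = ΔH = 91792 kJ/h = 25.498 kW
Heat supplied = 25.498 kW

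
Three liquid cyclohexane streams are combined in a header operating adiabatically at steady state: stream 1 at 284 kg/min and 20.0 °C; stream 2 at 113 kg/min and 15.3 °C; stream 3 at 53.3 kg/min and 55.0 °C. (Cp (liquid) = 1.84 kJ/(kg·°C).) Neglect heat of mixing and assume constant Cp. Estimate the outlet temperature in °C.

T_out = 23.0 °C

Energy balance with Q = 0: Σ ṁᵢCp,ᵢ(T_out − Tᵢ) = 0
Σ ṁᵢCp,ᵢTᵢ = 284×1.84×20.0 + 113×1.84×15.3 + 53.3×1.84×55.0 = 19026
Σ ṁᵢCp,ᵢ = 284×1.84 + 113×1.84 + 53.3×1.84 = 828.55
T_out = 19026 / 828.55 = 22.963 °C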